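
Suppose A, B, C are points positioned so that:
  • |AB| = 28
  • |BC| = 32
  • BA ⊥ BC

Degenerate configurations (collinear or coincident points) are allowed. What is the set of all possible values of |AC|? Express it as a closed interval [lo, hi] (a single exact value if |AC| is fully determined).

|AB| ∈ {28}
|BC| ∈ {32}
|AC| ∈ {4·√(113)}

|AC| = 4·√(113)  (≈ 42.5206)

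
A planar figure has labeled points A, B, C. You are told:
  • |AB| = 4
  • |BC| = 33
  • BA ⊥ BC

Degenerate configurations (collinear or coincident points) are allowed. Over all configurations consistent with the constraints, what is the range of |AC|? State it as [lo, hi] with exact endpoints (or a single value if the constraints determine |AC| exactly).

|AB| ∈ {4}
|BC| ∈ {33}
|AC| ∈ {√(1105)}

|AC| = √(1105)  (≈ 33.2415)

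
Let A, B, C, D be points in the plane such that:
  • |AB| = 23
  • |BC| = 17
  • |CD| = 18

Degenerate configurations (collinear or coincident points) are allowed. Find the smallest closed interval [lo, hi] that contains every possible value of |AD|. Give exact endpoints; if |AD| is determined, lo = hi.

|AB| ∈ {23}
|BC| ∈ {17}
|CD| ∈ {18}
|AC| ∈ [6, 40]
|BD| ∈ [1, 35]
|AD| ∈ [0, 58]

|AD| ∈ [0, 58]  (≈ [0.0000, 58.0000])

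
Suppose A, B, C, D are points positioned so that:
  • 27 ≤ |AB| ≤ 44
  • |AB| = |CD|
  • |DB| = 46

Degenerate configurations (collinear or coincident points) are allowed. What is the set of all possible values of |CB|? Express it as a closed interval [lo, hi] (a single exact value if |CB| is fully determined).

|CB| ∈ [2, 90]  (≈ [2.0000, 90.0000])

|AB| ∈ [27, 44]
|BD| ∈ {46}
|CD| ∈ [27, 44]
|AD| ∈ [2, 90]
|BC| ∈ [2, 90]
|AC| ∈ [0, 134]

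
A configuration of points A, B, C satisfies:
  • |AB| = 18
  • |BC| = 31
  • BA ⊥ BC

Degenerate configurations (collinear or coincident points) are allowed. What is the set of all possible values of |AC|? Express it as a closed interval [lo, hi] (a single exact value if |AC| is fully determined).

|AC| = √(1285)  (≈ 35.8469)

|AB| ∈ {18}
|BC| ∈ {31}
|AC| ∈ {√(1285)}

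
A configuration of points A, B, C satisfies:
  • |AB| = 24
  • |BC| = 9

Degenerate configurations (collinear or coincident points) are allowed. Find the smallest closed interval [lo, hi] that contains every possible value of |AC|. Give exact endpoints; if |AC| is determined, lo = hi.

|AB| ∈ {24}
|BC| ∈ {9}
|AC| ∈ [15, 33]

|AC| ∈ [15, 33]  (≈ [15.0000, 33.0000])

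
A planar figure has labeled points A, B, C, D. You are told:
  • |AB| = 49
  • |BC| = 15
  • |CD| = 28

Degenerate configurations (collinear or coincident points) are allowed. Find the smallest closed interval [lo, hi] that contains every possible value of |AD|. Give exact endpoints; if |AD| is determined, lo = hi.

|AB| ∈ {49}
|BC| ∈ {15}
|CD| ∈ {28}
|AC| ∈ [34, 64]
|BD| ∈ [13, 43]
|AD| ∈ [6, 92]

|AD| ∈ [6, 92]  (≈ [6.0000, 92.0000])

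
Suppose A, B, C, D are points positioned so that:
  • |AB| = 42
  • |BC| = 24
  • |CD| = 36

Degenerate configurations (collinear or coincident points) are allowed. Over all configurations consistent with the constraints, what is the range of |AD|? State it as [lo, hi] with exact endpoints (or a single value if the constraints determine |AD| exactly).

|AB| ∈ {42}
|BC| ∈ {24}
|CD| ∈ {36}
|AC| ∈ [18, 66]
|BD| ∈ [12, 60]
|AD| ∈ [0, 102]

|AD| ∈ [0, 102]  (≈ [0.0000, 102.0000])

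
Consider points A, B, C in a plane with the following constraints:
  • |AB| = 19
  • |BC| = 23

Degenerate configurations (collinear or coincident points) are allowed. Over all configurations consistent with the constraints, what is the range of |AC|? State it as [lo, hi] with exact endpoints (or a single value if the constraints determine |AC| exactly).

|AC| ∈ [4, 42]  (≈ [4.0000, 42.0000])

|AB| ∈ {19}
|BC| ∈ {23}
|AC| ∈ [4, 42]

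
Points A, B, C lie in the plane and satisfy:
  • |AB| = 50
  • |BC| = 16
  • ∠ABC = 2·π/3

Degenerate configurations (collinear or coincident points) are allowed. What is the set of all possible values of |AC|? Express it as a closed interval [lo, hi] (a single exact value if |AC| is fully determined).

|AC| = 2·√(889)  (≈ 59.6322)

|AB| ∈ {50}
|BC| ∈ {16}
|AC| ∈ {2·√(889)}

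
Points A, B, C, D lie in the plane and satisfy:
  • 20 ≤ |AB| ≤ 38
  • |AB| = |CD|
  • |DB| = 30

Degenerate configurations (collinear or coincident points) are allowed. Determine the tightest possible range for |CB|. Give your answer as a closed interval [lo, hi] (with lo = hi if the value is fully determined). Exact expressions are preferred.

|CB| ∈ [0, 68]  (≈ [0.0000, 68.0000])

|AB| ∈ [20, 38]
|BD| ∈ {30}
|CD| ∈ [20, 38]
|AD| ∈ [0, 68]
|BC| ∈ [0, 68]
|AC| ∈ [0, 106]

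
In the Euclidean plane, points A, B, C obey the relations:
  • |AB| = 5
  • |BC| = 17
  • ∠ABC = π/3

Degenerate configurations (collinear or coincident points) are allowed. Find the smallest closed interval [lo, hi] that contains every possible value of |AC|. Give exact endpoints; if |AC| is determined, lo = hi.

|AB| ∈ {5}
|BC| ∈ {17}
|AC| ∈ {√(229)}

|AC| = √(229)  (≈ 15.1327)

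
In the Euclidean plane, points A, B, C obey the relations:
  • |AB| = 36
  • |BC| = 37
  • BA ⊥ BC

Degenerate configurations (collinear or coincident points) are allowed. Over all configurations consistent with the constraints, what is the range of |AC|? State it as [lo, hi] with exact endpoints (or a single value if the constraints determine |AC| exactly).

|AC| = √(2665)  (≈ 51.6236)

|AB| ∈ {36}
|BC| ∈ {37}
|AC| ∈ {√(2665)}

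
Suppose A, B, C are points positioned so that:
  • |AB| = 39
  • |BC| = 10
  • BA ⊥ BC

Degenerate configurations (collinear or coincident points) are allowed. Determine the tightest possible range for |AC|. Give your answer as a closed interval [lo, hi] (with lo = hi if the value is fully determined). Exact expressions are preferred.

|AB| ∈ {39}
|BC| ∈ {10}
|AC| ∈ {√(1621)}

|AC| = √(1621)  (≈ 40.2616)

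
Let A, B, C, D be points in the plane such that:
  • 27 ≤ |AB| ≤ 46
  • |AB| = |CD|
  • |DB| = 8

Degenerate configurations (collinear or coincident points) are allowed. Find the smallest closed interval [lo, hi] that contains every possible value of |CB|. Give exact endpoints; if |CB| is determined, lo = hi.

|AB| ∈ [27, 46]
|BD| ∈ {8}
|CD| ∈ [27, 46]
|AD| ∈ [19, 54]
|BC| ∈ [19, 54]
|AC| ∈ [0, 100]

|CB| ∈ [19, 54]  (≈ [19.0000, 54.0000])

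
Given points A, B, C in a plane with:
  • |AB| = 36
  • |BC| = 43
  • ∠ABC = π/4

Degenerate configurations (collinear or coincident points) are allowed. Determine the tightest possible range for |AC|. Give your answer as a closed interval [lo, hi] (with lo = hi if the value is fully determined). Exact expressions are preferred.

|AC| = √(3145 - 1548·√(2))  (≈ 30.9160)

|AB| ∈ {36}
|BC| ∈ {43}
|AC| ∈ {√(3145 - 1548·√(2))}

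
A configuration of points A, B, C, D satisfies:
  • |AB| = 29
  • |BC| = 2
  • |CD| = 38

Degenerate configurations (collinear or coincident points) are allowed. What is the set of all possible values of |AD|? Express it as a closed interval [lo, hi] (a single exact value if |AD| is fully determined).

|AB| ∈ {29}
|BC| ∈ {2}
|CD| ∈ {38}
|AC| ∈ [27, 31]
|BD| ∈ [36, 40]
|AD| ∈ [7, 69]

|AD| ∈ [7, 69]  (≈ [7.0000, 69.0000])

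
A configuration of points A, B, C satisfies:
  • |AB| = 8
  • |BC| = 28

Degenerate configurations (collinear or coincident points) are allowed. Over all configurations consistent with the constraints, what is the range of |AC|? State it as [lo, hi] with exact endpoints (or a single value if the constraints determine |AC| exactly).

|AB| ∈ {8}
|BC| ∈ {28}
|AC| ∈ [20, 36]

|AC| ∈ [20, 36]  (≈ [20.0000, 36.0000])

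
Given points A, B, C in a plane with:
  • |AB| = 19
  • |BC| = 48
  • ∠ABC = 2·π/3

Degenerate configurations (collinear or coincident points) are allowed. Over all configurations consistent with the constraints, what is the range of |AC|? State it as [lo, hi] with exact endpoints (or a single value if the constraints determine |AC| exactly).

|AB| ∈ {19}
|BC| ∈ {48}
|AC| ∈ {7·√(73)}

|AC| = 7·√(73)  (≈ 59.8080)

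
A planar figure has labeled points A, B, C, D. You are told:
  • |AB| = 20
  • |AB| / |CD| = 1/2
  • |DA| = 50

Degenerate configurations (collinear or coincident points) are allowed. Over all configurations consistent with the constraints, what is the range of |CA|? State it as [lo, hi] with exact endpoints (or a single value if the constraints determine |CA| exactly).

|CA| ∈ [10, 90]  (≈ [10.0000, 90.0000])

|AB| ∈ {20}
|AD| ∈ {50}
|CD| ∈ {40}
|BD| ∈ [30, 70]
|AC| ∈ [10, 90]
|BC| ∈ [0, 110]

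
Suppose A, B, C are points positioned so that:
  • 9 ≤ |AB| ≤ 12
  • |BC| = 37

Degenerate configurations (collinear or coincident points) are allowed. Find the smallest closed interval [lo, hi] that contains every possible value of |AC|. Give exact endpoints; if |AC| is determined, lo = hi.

|AC| ∈ [25, 49]  (≈ [25.0000, 49.0000])

|AB| ∈ [9, 12]
|BC| ∈ {37}
|AC| ∈ [25, 49]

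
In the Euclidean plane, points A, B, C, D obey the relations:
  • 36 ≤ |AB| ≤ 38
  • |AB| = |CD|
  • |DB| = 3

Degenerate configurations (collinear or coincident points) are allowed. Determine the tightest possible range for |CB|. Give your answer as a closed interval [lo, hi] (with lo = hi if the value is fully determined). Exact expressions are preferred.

|AB| ∈ [36, 38]
|BD| ∈ {3}
|CD| ∈ [36, 38]
|AD| ∈ [33, 41]
|BC| ∈ [33, 41]
|AC| ∈ [0, 79]

|CB| ∈ [33, 41]  (≈ [33.0000, 41.0000])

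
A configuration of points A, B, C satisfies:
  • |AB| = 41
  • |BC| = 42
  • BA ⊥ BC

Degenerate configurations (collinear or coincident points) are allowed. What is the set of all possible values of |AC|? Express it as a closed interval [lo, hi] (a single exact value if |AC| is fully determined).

|AB| ∈ {41}
|BC| ∈ {42}
|AC| ∈ {√(3445)}

|AC| = √(3445)  (≈ 58.6941)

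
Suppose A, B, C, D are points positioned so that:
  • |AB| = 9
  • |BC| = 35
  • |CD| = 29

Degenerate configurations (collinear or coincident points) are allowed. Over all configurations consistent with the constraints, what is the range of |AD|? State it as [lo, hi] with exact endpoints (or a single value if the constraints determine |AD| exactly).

|AD| ∈ [0, 73]  (≈ [0.0000, 73.0000])

|AB| ∈ {9}
|BC| ∈ {35}
|CD| ∈ {29}
|AC| ∈ [26, 44]
|BD| ∈ [6, 64]
|AD| ∈ [0, 73]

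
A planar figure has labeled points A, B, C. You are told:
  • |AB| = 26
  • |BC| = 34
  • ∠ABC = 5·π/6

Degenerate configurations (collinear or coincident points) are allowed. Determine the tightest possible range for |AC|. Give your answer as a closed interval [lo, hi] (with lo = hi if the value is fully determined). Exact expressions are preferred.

|AC| = 2·√(221·√(3) + 458)  (≈ 57.9925)

|AB| ∈ {26}
|BC| ∈ {34}
|AC| ∈ {2·√(221·√(3) + 458)}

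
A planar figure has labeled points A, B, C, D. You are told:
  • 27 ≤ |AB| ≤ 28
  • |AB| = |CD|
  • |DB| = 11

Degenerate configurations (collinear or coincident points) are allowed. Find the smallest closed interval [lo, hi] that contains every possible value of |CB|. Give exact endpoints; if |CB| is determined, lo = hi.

|CB| ∈ [16, 39]  (≈ [16.0000, 39.0000])

|AB| ∈ [27, 28]
|BD| ∈ {11}
|CD| ∈ [27, 28]
|AD| ∈ [16, 39]
|BC| ∈ [16, 39]
|AC| ∈ [0, 67]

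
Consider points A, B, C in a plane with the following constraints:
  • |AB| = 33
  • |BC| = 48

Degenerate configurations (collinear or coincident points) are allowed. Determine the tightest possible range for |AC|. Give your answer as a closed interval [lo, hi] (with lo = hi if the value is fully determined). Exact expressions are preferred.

|AC| ∈ [15, 81]  (≈ [15.0000, 81.0000])

|AB| ∈ {33}
|BC| ∈ {48}
|AC| ∈ [15, 81]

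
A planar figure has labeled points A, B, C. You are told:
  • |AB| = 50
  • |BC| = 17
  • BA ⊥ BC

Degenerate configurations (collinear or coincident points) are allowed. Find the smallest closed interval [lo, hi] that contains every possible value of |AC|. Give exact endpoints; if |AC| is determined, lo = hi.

|AC| = √(2789)  (≈ 52.8110)

|AB| ∈ {50}
|BC| ∈ {17}
|AC| ∈ {√(2789)}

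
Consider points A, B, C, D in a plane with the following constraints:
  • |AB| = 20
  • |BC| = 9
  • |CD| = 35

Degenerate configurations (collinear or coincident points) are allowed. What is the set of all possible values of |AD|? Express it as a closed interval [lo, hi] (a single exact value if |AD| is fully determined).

|AD| ∈ [6, 64]  (≈ [6.0000, 64.0000])

|AB| ∈ {20}
|BC| ∈ {9}
|CD| ∈ {35}
|AC| ∈ [11, 29]
|BD| ∈ [26, 44]
|AD| ∈ [6, 64]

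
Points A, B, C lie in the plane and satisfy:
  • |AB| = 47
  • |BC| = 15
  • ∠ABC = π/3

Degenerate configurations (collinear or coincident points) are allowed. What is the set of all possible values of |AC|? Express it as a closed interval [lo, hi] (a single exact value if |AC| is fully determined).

|AC| = √(1729)  (≈ 41.5812)

|AB| ∈ {47}
|BC| ∈ {15}
|AC| ∈ {√(1729)}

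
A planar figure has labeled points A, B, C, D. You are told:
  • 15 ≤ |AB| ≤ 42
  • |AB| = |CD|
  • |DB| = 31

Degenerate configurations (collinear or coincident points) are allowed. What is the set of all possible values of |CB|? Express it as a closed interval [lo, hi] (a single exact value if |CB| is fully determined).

|AB| ∈ [15, 42]
|BD| ∈ {31}
|CD| ∈ [15, 42]
|AD| ∈ [0, 73]
|BC| ∈ [0, 73]
|AC| ∈ [0, 115]

|CB| ∈ [0, 73]  (≈ [0.0000, 73.0000])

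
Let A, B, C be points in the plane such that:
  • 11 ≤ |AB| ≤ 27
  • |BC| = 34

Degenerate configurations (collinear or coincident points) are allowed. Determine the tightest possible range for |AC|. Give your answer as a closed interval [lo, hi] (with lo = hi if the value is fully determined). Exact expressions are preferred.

|AB| ∈ [11, 27]
|BC| ∈ {34}
|AC| ∈ [7, 61]

|AC| ∈ [7, 61]  (≈ [7.0000, 61.0000])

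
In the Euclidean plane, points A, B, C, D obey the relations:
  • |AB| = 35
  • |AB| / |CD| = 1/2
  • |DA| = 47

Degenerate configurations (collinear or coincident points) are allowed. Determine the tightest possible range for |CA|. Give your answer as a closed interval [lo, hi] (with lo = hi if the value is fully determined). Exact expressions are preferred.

|CA| ∈ [23, 117]  (≈ [23.0000, 117.0000])

|AB| ∈ {35}
|AD| ∈ {47}
|CD| ∈ {70}
|BD| ∈ [12, 82]
|AC| ∈ [23, 117]
|BC| ∈ [0, 152]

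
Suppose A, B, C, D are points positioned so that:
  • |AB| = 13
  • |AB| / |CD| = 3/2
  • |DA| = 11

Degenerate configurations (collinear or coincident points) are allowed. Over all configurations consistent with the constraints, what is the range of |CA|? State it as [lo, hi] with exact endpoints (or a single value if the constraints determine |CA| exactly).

|CA| ∈ [7/3, 59/3]  (≈ [2.3333, 19.6667])

|AB| ∈ {13}
|AD| ∈ {11}
|CD| ∈ {26/3}
|BD| ∈ [2, 24]
|AC| ∈ [7/3, 59/3]
|BC| ∈ [0, 98/3]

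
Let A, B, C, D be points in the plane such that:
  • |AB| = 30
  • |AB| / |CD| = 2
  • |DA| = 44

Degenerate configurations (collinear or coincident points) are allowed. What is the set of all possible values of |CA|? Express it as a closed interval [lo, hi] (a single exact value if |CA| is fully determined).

|CA| ∈ [29, 59]  (≈ [29.0000, 59.0000])

|AB| ∈ {30}
|AD| ∈ {44}
|CD| ∈ {15}
|BD| ∈ [14, 74]
|AC| ∈ [29, 59]
|BC| ∈ [0, 89]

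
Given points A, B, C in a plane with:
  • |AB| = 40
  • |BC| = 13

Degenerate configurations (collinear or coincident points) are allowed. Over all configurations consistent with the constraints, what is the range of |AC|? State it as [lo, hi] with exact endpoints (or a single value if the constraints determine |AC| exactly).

|AC| ∈ [27, 53]  (≈ [27.0000, 53.0000])

|AB| ∈ {40}
|BC| ∈ {13}
|AC| ∈ [27, 53]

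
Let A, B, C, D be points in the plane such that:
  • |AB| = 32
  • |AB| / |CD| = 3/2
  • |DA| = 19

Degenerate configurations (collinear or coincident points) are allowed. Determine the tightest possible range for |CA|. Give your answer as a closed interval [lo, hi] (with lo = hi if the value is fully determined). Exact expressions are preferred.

|AB| ∈ {32}
|AD| ∈ {19}
|CD| ∈ {64/3}
|BD| ∈ [13, 51]
|AC| ∈ [7/3, 121/3]
|BC| ∈ [0, 217/3]

|CA| ∈ [7/3, 121/3]  (≈ [2.3333, 40.3333])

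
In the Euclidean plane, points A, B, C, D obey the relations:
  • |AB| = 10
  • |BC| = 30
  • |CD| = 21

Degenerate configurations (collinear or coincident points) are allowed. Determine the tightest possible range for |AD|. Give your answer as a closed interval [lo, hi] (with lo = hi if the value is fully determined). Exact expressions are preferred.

|AD| ∈ [0, 61]  (≈ [0.0000, 61.0000])

|AB| ∈ {10}
|BC| ∈ {30}
|CD| ∈ {21}
|AC| ∈ [20, 40]
|BD| ∈ [9, 51]
|AD| ∈ [0, 61]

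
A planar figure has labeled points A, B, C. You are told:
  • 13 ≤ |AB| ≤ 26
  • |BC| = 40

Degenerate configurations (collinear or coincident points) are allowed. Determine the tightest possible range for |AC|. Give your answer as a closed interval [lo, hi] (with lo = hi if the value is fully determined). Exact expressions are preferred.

|AC| ∈ [14, 66]  (≈ [14.0000, 66.0000])

|AB| ∈ [13, 26]
|BC| ∈ {40}
|AC| ∈ [14, 66]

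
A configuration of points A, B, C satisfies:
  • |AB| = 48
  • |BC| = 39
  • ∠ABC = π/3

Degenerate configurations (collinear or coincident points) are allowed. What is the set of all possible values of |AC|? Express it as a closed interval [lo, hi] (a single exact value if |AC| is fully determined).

|AB| ∈ {48}
|BC| ∈ {39}
|AC| ∈ {3·√(217)}

|AC| = 3·√(217)  (≈ 44.1928)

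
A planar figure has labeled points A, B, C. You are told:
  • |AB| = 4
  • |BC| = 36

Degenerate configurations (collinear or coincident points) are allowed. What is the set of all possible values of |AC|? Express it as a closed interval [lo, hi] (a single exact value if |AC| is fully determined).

|AC| ∈ [32, 40]  (≈ [32.0000, 40.0000])

|AB| ∈ {4}
|BC| ∈ {36}
|AC| ∈ [32, 40]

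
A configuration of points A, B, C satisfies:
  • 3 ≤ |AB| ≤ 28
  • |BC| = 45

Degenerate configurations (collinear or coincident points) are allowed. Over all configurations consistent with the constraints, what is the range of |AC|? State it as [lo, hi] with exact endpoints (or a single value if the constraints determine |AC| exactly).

|AB| ∈ [3, 28]
|BC| ∈ {45}
|AC| ∈ [17, 73]

|AC| ∈ [17, 73]  (≈ [17.0000, 73.0000])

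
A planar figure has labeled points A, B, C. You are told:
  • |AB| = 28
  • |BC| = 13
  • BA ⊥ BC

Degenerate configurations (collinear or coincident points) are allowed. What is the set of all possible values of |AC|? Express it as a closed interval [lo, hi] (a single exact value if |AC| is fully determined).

|AC| = √(953)  (≈ 30.8707)

|AB| ∈ {28}
|BC| ∈ {13}
|AC| ∈ {√(953)}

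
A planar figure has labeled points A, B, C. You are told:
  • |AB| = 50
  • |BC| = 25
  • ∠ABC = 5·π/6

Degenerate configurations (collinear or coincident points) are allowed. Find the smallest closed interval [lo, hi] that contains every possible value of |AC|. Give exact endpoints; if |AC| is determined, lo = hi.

|AC| = 25·√(2·√(3) + 5)  (≈ 72.7328)

|AB| ∈ {50}
|BC| ∈ {25}
|AC| ∈ {25·√(2·√(3) + 5)}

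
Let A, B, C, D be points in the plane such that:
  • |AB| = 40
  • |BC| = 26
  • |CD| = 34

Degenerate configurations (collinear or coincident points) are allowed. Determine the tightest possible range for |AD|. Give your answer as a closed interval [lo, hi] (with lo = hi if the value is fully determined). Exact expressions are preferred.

|AB| ∈ {40}
|BC| ∈ {26}
|CD| ∈ {34}
|AC| ∈ [14, 66]
|BD| ∈ [8, 60]
|AD| ∈ [0, 100]

|AD| ∈ [0, 100]  (≈ [0.0000, 100.0000])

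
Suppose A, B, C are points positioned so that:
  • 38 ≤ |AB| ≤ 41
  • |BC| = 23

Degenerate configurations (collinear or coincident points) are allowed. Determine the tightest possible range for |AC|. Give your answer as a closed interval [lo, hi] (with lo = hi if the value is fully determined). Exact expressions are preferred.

|AC| ∈ [15, 64]  (≈ [15.0000, 64.0000])

|AB| ∈ [38, 41]
|BC| ∈ {23}
|AC| ∈ [15, 64]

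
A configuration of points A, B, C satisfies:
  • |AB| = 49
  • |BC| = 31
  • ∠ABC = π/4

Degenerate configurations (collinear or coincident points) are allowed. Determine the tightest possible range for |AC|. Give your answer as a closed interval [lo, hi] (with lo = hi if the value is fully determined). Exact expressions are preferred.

|AB| ∈ {49}
|BC| ∈ {31}
|AC| ∈ {√(3362 - 1519·√(2))}

|AC| = √(3362 - 1519·√(2))  (≈ 34.8398)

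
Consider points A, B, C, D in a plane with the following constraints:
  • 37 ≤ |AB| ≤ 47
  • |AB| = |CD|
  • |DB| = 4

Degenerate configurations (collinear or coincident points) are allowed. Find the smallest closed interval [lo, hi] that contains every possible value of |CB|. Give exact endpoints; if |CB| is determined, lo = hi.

|CB| ∈ [33, 51]  (≈ [33.0000, 51.0000])

|AB| ∈ [37, 47]
|BD| ∈ {4}
|CD| ∈ [37, 47]
|AD| ∈ [33, 51]
|BC| ∈ [33, 51]
|AC| ∈ [0, 98]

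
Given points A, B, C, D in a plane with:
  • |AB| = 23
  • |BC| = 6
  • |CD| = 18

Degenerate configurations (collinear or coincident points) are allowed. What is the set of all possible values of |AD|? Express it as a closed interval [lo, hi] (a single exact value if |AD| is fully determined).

|AD| ∈ [0, 47]  (≈ [0.0000, 47.0000])

|AB| ∈ {23}
|BC| ∈ {6}
|CD| ∈ {18}
|AC| ∈ [17, 29]
|BD| ∈ [12, 24]
|AD| ∈ [0, 47]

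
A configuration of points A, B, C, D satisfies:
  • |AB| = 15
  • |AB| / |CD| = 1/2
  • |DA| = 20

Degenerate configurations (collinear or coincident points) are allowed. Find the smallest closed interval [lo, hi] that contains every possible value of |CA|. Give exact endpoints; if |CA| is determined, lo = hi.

|AB| ∈ {15}
|AD| ∈ {20}
|CD| ∈ {30}
|BD| ∈ [5, 35]
|AC| ∈ [10, 50]
|BC| ∈ [0, 65]

|CA| ∈ [10, 50]  (≈ [10.0000, 50.0000])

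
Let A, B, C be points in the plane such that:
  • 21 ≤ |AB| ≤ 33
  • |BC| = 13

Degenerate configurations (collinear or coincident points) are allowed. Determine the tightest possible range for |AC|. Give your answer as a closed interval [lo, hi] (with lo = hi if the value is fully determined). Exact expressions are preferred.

|AC| ∈ [8, 46]  (≈ [8.0000, 46.0000])

|AB| ∈ [21, 33]
|BC| ∈ {13}
|AC| ∈ [8, 46]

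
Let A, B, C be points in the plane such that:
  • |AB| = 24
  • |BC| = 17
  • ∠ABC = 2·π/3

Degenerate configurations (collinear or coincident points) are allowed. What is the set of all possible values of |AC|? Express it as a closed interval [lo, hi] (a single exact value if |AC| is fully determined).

|AC| = √(1273)  (≈ 35.6791)

|AB| ∈ {24}
|BC| ∈ {17}
|AC| ∈ {√(1273)}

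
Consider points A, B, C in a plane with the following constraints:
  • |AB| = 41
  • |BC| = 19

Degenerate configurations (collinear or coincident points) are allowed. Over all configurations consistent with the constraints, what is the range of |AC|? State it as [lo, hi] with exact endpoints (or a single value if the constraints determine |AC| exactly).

|AC| ∈ [22, 60]  (≈ [22.0000, 60.0000])

|AB| ∈ {41}
|BC| ∈ {19}
|AC| ∈ [22, 60]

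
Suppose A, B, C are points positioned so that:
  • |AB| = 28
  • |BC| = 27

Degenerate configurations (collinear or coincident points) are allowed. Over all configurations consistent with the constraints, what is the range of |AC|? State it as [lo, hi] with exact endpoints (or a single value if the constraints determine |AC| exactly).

|AC| ∈ [1, 55]  (≈ [1.0000, 55.0000])

|AB| ∈ {28}
|BC| ∈ {27}
|AC| ∈ [1, 55]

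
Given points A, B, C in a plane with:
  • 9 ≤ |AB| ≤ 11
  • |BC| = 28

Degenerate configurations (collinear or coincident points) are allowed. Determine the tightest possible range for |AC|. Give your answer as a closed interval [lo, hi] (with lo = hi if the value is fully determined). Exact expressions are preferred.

|AC| ∈ [17, 39]  (≈ [17.0000, 39.0000])

|AB| ∈ [9, 11]
|BC| ∈ {28}
|AC| ∈ [17, 39]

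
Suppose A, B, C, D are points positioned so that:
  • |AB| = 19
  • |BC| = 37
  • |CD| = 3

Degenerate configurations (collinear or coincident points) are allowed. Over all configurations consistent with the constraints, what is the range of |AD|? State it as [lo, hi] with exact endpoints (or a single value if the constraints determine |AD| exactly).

|AB| ∈ {19}
|BC| ∈ {37}
|CD| ∈ {3}
|AC| ∈ [18, 56]
|BD| ∈ [34, 40]
|AD| ∈ [15, 59]

|AD| ∈ [15, 59]  (≈ [15.0000, 59.0000])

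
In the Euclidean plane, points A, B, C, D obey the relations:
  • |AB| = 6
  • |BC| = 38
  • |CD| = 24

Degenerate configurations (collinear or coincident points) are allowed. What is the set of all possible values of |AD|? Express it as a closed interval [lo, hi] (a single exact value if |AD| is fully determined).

|AB| ∈ {6}
|BC| ∈ {38}
|CD| ∈ {24}
|AC| ∈ [32, 44]
|BD| ∈ [14, 62]
|AD| ∈ [8, 68]

|AD| ∈ [8, 68]  (≈ [8.0000, 68.0000])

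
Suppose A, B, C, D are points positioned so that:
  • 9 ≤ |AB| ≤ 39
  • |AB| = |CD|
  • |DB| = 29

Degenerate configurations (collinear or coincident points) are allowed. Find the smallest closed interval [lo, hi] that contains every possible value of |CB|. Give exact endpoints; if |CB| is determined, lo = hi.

|CB| ∈ [0, 68]  (≈ [0.0000, 68.0000])

|AB| ∈ [9, 39]
|BD| ∈ {29}
|CD| ∈ [9, 39]
|AD| ∈ [0, 68]
|BC| ∈ [0, 68]
|AC| ∈ [0, 107]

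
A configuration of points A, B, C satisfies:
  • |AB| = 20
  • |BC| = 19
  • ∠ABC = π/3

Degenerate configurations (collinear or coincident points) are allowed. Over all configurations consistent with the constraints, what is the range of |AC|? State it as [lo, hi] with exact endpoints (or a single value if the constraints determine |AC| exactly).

|AC| = √(381)  (≈ 19.5192)

|AB| ∈ {20}
|BC| ∈ {19}
|AC| ∈ {√(381)}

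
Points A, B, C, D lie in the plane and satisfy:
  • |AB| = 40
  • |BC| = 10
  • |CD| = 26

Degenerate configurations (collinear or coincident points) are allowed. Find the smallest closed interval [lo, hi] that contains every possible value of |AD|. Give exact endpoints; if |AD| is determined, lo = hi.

|AD| ∈ [4, 76]  (≈ [4.0000, 76.0000])

|AB| ∈ {40}
|BC| ∈ {10}
|CD| ∈ {26}
|AC| ∈ [30, 50]
|BD| ∈ [16, 36]
|AD| ∈ [4, 76]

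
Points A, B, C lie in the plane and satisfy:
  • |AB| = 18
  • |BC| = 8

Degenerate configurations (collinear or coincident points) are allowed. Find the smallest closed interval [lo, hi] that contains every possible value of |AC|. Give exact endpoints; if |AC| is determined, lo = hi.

|AC| ∈ [10, 26]  (≈ [10.0000, 26.0000])

|AB| ∈ {18}
|BC| ∈ {8}
|AC| ∈ [10, 26]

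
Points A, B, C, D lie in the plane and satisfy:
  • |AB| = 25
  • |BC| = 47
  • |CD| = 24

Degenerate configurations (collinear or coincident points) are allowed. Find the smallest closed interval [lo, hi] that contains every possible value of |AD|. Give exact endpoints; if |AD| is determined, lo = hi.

|AD| ∈ [0, 96]  (≈ [0.0000, 96.0000])

|AB| ∈ {25}
|BC| ∈ {47}
|CD| ∈ {24}
|AC| ∈ [22, 72]
|BD| ∈ [23, 71]
|AD| ∈ [0, 96]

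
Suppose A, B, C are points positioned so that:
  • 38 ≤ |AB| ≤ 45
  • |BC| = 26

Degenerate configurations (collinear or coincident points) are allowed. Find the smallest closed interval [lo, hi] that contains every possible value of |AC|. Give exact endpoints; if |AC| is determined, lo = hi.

|AC| ∈ [12, 71]  (≈ [12.0000, 71.0000])

|AB| ∈ [38, 45]
|BC| ∈ {26}
|AC| ∈ [12, 71]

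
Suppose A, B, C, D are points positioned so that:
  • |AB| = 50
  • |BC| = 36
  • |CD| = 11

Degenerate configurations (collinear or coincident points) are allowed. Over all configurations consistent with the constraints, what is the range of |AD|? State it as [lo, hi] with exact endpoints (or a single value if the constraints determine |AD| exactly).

|AD| ∈ [3, 97]  (≈ [3.0000, 97.0000])

|AB| ∈ {50}
|BC| ∈ {36}
|CD| ∈ {11}
|AC| ∈ [14, 86]
|BD| ∈ [25, 47]
|AD| ∈ [3, 97]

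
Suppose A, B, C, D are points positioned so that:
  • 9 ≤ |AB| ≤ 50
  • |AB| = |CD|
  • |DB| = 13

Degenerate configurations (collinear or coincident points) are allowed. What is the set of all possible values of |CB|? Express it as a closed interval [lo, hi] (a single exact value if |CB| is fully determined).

|AB| ∈ [9, 50]
|BD| ∈ {13}
|CD| ∈ [9, 50]
|AD| ∈ [0, 63]
|BC| ∈ [0, 63]
|AC| ∈ [0, 113]

|CB| ∈ [0, 63]  (≈ [0.0000, 63.0000])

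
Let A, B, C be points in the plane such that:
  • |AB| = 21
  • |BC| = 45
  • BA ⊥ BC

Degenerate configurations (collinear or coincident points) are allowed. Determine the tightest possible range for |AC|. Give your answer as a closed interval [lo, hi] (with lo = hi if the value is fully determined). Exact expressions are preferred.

|AC| = 3·√(274)  (≈ 49.6588)

|AB| ∈ {21}
|BC| ∈ {45}
|AC| ∈ {3·√(274)}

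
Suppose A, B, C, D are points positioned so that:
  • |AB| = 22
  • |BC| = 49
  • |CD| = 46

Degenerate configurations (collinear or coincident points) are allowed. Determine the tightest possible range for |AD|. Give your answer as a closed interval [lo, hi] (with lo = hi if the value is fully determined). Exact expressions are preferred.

|AB| ∈ {22}
|BC| ∈ {49}
|CD| ∈ {46}
|AC| ∈ [27, 71]
|BD| ∈ [3, 95]
|AD| ∈ [0, 117]

|AD| ∈ [0, 117]  (≈ [0.0000, 117.0000])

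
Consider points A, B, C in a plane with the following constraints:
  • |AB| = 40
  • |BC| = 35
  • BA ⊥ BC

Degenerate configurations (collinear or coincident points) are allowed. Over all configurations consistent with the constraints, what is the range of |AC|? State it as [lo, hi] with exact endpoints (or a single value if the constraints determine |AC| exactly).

|AC| = 5·√(113)  (≈ 53.1507)

|AB| ∈ {40}
|BC| ∈ {35}
|AC| ∈ {5·√(113)}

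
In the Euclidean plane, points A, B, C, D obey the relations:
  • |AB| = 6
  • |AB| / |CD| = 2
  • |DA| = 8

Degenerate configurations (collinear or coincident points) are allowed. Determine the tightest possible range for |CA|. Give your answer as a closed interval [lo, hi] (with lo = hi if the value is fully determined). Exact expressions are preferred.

|AB| ∈ {6}
|AD| ∈ {8}
|CD| ∈ {3}
|BD| ∈ [2, 14]
|AC| ∈ [5, 11]
|BC| ∈ [0, 17]

|CA| ∈ [5, 11]  (≈ [5.0000, 11.0000])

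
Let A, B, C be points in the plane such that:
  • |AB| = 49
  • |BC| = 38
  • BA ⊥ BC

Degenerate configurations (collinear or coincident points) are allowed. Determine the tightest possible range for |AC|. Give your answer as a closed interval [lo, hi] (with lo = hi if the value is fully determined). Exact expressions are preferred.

|AC| = √(3845)  (≈ 62.0081)

|AB| ∈ {49}
|BC| ∈ {38}
|AC| ∈ {√(3845)}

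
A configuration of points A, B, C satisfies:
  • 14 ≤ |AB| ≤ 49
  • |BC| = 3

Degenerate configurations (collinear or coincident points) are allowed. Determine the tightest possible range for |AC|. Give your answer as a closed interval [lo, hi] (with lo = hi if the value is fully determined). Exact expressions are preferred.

|AC| ∈ [11, 52]  (≈ [11.0000, 52.0000])

|AB| ∈ [14, 49]
|BC| ∈ {3}
|AC| ∈ [11, 52]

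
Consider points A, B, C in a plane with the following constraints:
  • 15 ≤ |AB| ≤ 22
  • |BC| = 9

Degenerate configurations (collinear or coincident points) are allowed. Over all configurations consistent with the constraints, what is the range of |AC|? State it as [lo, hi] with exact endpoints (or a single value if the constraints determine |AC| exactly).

|AC| ∈ [6, 31]  (≈ [6.0000, 31.0000])

|AB| ∈ [15, 22]
|BC| ∈ {9}
|AC| ∈ [6, 31]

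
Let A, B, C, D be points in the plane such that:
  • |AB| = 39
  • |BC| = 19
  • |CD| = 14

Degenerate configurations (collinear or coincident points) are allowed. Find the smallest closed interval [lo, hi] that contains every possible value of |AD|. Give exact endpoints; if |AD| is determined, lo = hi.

|AB| ∈ {39}
|BC| ∈ {19}
|CD| ∈ {14}
|AC| ∈ [20, 58]
|BD| ∈ [5, 33]
|AD| ∈ [6, 72]

|AD| ∈ [6, 72]  (≈ [6.0000, 72.0000])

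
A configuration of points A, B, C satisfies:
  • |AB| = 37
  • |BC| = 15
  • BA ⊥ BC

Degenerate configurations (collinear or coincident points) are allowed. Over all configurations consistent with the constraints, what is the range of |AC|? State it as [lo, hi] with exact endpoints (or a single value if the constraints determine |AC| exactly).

|AB| ∈ {37}
|BC| ∈ {15}
|AC| ∈ {√(1594)}

|AC| = √(1594)  (≈ 39.9249)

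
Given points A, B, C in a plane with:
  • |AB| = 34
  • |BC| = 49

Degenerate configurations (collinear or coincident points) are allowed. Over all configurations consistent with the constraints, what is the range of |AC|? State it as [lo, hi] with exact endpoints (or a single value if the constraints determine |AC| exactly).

|AB| ∈ {34}
|BC| ∈ {49}
|AC| ∈ [15, 83]

|AC| ∈ [15, 83]  (≈ [15.0000, 83.0000])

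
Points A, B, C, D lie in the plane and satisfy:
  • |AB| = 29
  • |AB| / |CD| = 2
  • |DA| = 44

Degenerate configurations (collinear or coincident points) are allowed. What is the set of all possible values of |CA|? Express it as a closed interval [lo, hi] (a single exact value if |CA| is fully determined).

|AB| ∈ {29}
|AD| ∈ {44}
|CD| ∈ {29/2}
|BD| ∈ [15, 73]
|AC| ∈ [59/2, 117/2]
|BC| ∈ [1/2, 175/2]

|CA| ∈ [59/2, 117/2]  (≈ [29.5000, 58.5000])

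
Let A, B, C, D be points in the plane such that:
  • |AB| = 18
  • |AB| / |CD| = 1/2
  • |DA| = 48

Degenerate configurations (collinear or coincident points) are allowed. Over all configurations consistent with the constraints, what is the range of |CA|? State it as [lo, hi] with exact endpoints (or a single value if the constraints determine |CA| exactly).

|AB| ∈ {18}
|AD| ∈ {48}
|CD| ∈ {36}
|BD| ∈ [30, 66]
|AC| ∈ [12, 84]
|BC| ∈ [0, 102]

|CA| ∈ [12, 84]  (≈ [12.0000, 84.0000])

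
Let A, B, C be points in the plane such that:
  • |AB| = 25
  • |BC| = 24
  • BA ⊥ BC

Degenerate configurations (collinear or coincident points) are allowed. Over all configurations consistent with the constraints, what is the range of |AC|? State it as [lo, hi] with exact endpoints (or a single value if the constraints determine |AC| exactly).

|AC| = √(1201)  (≈ 34.6554)

|AB| ∈ {25}
|BC| ∈ {24}
|AC| ∈ {√(1201)}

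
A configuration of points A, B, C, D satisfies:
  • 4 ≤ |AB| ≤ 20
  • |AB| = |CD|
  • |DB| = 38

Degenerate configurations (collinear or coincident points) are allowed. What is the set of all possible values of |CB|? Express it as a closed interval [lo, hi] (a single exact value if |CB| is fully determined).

|AB| ∈ [4, 20]
|BD| ∈ {38}
|CD| ∈ [4, 20]
|AD| ∈ [18, 58]
|BC| ∈ [18, 58]
|AC| ∈ [0, 78]

|CB| ∈ [18, 58]  (≈ [18.0000, 58.0000])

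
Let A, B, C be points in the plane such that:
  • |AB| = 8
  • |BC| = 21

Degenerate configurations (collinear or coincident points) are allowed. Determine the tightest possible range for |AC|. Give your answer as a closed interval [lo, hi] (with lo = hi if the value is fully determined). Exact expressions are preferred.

|AB| ∈ {8}
|BC| ∈ {21}
|AC| ∈ [13, 29]

|AC| ∈ [13, 29]  (≈ [13.0000, 29.0000])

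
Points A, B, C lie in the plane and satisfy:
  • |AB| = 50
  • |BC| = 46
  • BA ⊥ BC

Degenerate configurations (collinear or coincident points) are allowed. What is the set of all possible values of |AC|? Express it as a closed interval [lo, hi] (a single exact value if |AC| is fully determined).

|AC| = 2·√(1154)  (≈ 67.9412)

|AB| ∈ {50}
|BC| ∈ {46}
|AC| ∈ {2·√(1154)}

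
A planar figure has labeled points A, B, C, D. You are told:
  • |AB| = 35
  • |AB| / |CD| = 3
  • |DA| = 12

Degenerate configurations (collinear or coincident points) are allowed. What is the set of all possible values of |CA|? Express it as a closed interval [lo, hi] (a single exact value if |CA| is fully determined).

|AB| ∈ {35}
|AD| ∈ {12}
|CD| ∈ {35/3}
|BD| ∈ [23, 47]
|AC| ∈ [1/3, 71/3]
|BC| ∈ [34/3, 176/3]

|CA| ∈ [1/3, 71/3]  (≈ [0.3333, 23.6667])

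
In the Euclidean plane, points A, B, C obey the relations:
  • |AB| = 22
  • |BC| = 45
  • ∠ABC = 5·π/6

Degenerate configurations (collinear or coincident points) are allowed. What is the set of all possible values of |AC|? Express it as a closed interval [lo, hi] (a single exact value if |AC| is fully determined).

|AC| = √(990·√(3) + 2509)  (≈ 64.9902)

|AB| ∈ {22}
|BC| ∈ {45}
|AC| ∈ {√(990·√(3) + 2509)}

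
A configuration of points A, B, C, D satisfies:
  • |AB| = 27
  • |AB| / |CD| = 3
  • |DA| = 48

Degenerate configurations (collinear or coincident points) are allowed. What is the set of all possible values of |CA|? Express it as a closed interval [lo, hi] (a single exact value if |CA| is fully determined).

|CA| ∈ [39, 57]  (≈ [39.0000, 57.0000])

|AB| ∈ {27}
|AD| ∈ {48}
|CD| ∈ {9}
|BD| ∈ [21, 75]
|AC| ∈ [39, 57]
|BC| ∈ [12, 84]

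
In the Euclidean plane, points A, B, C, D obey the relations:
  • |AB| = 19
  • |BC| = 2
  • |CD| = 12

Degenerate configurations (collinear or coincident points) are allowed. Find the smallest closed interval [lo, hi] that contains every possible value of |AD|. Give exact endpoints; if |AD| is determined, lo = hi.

|AB| ∈ {19}
|BC| ∈ {2}
|CD| ∈ {12}
|AC| ∈ [17, 21]
|BD| ∈ [10, 14]
|AD| ∈ [5, 33]

|AD| ∈ [5, 33]  (≈ [5.0000, 33.0000])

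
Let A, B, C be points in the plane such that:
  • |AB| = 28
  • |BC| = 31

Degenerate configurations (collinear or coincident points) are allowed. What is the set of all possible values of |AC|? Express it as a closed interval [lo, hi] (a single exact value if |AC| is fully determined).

|AB| ∈ {28}
|BC| ∈ {31}
|AC| ∈ [3, 59]

|AC| ∈ [3, 59]  (≈ [3.0000, 59.0000])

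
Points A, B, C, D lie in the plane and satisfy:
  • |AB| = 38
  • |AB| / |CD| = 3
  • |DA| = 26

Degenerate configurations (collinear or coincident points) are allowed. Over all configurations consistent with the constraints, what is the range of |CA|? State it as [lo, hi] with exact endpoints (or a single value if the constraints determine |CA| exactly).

|CA| ∈ [40/3, 116/3]  (≈ [13.3333, 38.6667])

|AB| ∈ {38}
|AD| ∈ {26}
|CD| ∈ {38/3}
|BD| ∈ [12, 64]
|AC| ∈ [40/3, 116/3]
|BC| ∈ [0, 230/3]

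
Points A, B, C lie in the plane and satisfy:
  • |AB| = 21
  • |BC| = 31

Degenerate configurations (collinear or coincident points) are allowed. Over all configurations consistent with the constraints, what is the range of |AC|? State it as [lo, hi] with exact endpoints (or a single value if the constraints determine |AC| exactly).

|AB| ∈ {21}
|BC| ∈ {31}
|AC| ∈ [10, 52]

|AC| ∈ [10, 52]  (≈ [10.0000, 52.0000])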